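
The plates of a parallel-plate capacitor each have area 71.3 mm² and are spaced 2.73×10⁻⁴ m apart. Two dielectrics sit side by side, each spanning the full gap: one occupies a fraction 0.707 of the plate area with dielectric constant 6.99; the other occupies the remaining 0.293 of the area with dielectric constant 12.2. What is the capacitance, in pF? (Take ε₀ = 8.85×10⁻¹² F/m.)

19.7 pF

A = 71.3 mm² = 7.13×10⁻⁵ m².
Side-by-side slabs ⇒ two capacitors in parallel, each spanning the full gap.
C₁ = κ₁ε₀A₁/d = 6.99 × 8.85×10⁻¹² × 5.04×10⁻⁵ / 2.73×10⁻⁴ = 1.14×10⁻¹¹ F.
C₂ = κ₂ε₀A₂/d = 12.2 × 8.85×10⁻¹² × 2.09×10⁻⁵ / 2.73×10⁻⁴ = 8.26×10⁻¹² F.
C = C₁ + C₂ = 1.97×10⁻¹¹ F.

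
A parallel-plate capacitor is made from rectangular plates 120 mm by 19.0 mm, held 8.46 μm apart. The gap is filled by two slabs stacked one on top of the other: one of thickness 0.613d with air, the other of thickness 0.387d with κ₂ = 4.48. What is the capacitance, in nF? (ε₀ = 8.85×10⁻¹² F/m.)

A = 120 × 19.0 mm² = 2.28×10⁻³ m².
Stacked slabs ⇒ two capacitors in series, each with the full plate area.
C₁ = κ₁ε₀A/d₁ = 1.00 × 8.85×10⁻¹² × 2.28×10⁻³ / 5.19×10⁻⁶ = 3.89×10⁻⁹ F.
C₂ = κ₂ε₀A/d₂ = 4.48 × 8.85×10⁻¹² × 2.28×10⁻³ / 3.27×10⁻⁶ = 2.76×10⁻⁸ F.
C = (1/C₁ + 1/C₂)⁻¹ = 3.41×10⁻⁹ F.

3.41 nF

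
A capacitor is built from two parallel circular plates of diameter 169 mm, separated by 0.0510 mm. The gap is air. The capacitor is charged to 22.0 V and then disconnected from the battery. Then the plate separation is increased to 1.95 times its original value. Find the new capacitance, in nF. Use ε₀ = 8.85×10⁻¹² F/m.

A = π(169/2 mm)² = 2.24×10⁻² m².
Initially C₁ = ε₀A/d = 8.85×10⁻¹² × 2.24×10⁻² / 5.10×10⁻⁵ = 3.89×10⁻⁹ F.
C = ε₀A/d scales as 1/d, so C₂/C₁ = d₁/d₂ = 1/1.95 = 0.513.
C₂ = 0.513 × 3.89×10⁻⁹ = 2.00×10⁻⁹ F.

C ≈ 2.00 nF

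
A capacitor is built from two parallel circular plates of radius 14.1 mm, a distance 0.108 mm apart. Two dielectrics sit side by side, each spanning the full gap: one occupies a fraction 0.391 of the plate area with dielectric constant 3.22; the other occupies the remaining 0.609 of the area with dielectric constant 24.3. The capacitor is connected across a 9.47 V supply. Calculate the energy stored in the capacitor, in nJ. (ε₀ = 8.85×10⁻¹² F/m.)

A = π(14.1 mm)² = 6.25×10⁻⁴ m².
Side-by-side slabs ⇒ two capacitors in parallel, each spanning the full gap.
C₁ = κ₁ε₀A₁/d = 3.22 × 8.85×10⁻¹² × 2.44×10⁻⁴ / 1.08×10⁻⁴ = 6.44×10⁻¹¹ F.
C₂ = κ₂ε₀A₂/d = 24.3 × 8.85×10⁻¹² × 3.80×10⁻⁴ / 1.08×10⁻⁴ = 7.57×10⁻¹⁰ F.
C = C₁ + C₂ = 8.22×10⁻¹⁰ F.
U = ½CV² = ½ × 8.22×10⁻¹⁰ × (9.47)² = 3.69×10⁻⁸ J.

36.9 nJ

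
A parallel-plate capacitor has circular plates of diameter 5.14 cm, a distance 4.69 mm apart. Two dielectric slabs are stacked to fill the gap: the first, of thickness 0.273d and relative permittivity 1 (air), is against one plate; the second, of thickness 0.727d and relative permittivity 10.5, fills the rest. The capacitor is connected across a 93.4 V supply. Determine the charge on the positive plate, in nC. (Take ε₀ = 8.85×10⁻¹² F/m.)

A = π(5.14/2 cm)² = 2.07×10⁻³ m².
Stacked slabs ⇒ two capacitors in series, each with the full plate area.
C₁ = κ₁ε₀A/d₁ = 1.00 × 8.85×10⁻¹² × 2.07×10⁻³ / 1.28×10⁻³ = 1.43×10⁻¹¹ F.
C₂ = κ₂ε₀A/d₂ = 10.5 × 8.85×10⁻¹² × 2.07×10⁻³ / 3.41×10⁻³ = 5.66×10⁻¹¹ F.
C = (1/C₁ + 1/C₂)⁻¹ = 1.14×10⁻¹¹ F.
Q = CV = 1.14×10⁻¹¹ × 93.4 = 1.07×10⁻⁹ C.

1.07 nC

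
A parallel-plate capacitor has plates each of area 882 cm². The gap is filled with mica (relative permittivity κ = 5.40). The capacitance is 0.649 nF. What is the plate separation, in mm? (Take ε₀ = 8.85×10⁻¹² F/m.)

A = 882 cm² = 8.82×10⁻² m².
d = κε₀A/C = 5.40 × 8.85×10⁻¹² × 8.82×10⁻² / 6.49×10⁻¹⁰ = 6.49×10⁻³ m.

6.49 mm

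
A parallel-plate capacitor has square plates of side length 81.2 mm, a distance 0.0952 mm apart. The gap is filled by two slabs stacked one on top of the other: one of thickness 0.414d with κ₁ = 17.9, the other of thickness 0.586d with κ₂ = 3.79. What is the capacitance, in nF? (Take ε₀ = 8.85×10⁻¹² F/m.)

A = (81.2 mm)² = 6.59×10⁻³ m².
Stacked slabs ⇒ two capacitors in series, each with the full plate area.
C₁ = κ₁ε₀A/d₁ = 17.9 × 8.85×10⁻¹² × 6.59×10⁻³ / 3.94×10⁻⁵ = 2.65×10⁻⁸ F.
C₂ = κ₂ε₀A/d₂ = 3.79 × 8.85×10⁻¹² × 6.59×10⁻³ / 5.58×10⁻⁵ = 3.96×10⁻⁹ F.
C = (1/C₁ + 1/C₂)⁻¹ = 3.45×10⁻⁹ F.

C ≈ 3.45 nF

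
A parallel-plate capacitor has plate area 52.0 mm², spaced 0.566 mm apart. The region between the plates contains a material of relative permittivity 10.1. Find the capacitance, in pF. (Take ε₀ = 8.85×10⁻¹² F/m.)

A = 52.0 mm² = 5.20×10⁻⁵ m².
C = κε₀A/d = 10.1 × 8.85×10⁻¹² × 5.20×10⁻⁵ / 5.66×10⁻⁴ = 8.21×10⁻¹² F.

C ≈ 8.21 pF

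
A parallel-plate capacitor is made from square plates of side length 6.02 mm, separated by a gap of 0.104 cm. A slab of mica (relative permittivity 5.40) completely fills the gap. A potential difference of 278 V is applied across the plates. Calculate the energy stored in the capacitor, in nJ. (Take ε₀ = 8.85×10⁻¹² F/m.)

U ≈ 64.4 nJ

A = (6.02 mm)² = 3.62×10⁻⁵ m².
C = κε₀A/d = 5.40 × 8.85×10⁻¹² × 3.62×10⁻⁵ / 1.04×10⁻³ = 1.67×10⁻¹² F.
U = ½CV² = ½ × 1.67×10⁻¹² × (278)² = 6.44×10⁻⁸ J.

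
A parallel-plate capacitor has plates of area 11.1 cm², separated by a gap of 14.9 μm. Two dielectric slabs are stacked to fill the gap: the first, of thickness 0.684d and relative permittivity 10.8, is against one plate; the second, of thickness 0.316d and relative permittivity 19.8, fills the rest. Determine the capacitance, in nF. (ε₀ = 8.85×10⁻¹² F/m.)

A = 11.1 cm² = 1.11×10⁻³ m².
Stacked slabs ⇒ two capacitors in series, each with the full plate area.
C₁ = κ₁ε₀A/d₁ = 10.8 × 8.85×10⁻¹² × 1.11×10⁻³ / 1.02×10⁻⁵ = 1.04×10⁻⁸ F.
C₂ = κ₂ε₀A/d₂ = 19.8 × 8.85×10⁻¹² × 1.11×10⁻³ / 4.71×10⁻⁶ = 4.13×10⁻⁸ F.
C = (1/C₁ + 1/C₂)⁻¹ = 8.31×10⁻⁹ F.

C ≈ 8.31 nF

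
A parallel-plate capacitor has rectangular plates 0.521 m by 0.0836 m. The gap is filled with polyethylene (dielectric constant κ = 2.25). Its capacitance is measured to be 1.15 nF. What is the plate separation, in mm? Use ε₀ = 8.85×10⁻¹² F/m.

A = 0.521 × 0.0836 m² = 4.36×10⁻² m².
d = κε₀A/C = 2.25 × 8.85×10⁻¹² × 4.36×10⁻² / 1.15×10⁻⁹ = 7.54×10⁻⁴ m.

0.754 mm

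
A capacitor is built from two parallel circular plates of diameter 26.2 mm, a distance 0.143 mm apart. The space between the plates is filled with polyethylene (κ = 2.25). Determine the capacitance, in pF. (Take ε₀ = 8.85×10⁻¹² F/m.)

C ≈ 75.1 pF

A = π(26.2/2 mm)² = 5.39×10⁻⁴ m².
C = κε₀A/d = 2.25 × 8.85×10⁻¹² × 5.39×10⁻⁴ / 1.43×10⁻⁴ = 7.51×10⁻¹¹ F.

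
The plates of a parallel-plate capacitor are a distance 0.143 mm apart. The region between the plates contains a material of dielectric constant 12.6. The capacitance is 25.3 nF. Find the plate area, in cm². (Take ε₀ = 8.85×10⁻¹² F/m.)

A ≈ 324 cm²

A = Cd/(κε₀) = 2.53×10⁻⁸ × 1.43×10⁻⁴ / (12.6 × 8.85×10⁻¹²) = 3.24×10⁻² m².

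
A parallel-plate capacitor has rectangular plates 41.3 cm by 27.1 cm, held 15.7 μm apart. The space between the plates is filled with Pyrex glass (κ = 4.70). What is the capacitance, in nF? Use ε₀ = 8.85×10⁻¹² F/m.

C ≈ 297 nF

A = 41.3 × 27.1 cm² = 0.112 m².
C = κε₀A/d = 4.70 × 8.85×10⁻¹² × 0.112 / 1.57×10⁻⁵ = 2.97×10⁻⁷ F.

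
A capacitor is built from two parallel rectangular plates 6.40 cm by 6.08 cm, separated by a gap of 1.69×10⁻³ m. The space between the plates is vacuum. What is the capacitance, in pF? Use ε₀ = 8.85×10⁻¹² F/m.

A = 6.40 × 6.08 cm² = 3.89×10⁻³ m².
C = ε₀A/d = 8.85×10⁻¹² × 3.89×10⁻³ / 1.69×10⁻³ = 2.04×10⁻¹¹ F.

C ≈ 20.4 pF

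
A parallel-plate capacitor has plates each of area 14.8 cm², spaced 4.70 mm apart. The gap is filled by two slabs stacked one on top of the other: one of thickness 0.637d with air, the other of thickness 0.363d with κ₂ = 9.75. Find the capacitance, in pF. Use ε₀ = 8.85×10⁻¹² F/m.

A = 14.8 cm² = 1.48×10⁻³ m².
Stacked slabs ⇒ two capacitors in series, each with the full plate area.
C₁ = κ₁ε₀A/d₁ = 1.00 × 8.85×10⁻¹² × 1.48×10⁻³ / 2.99×10⁻³ = 4.37×10⁻¹² F.
C₂ = κ₂ε₀A/d₂ = 9.75 × 8.85×10⁻¹² × 1.48×10⁻³ / 1.71×10⁻³ = 7.49×10⁻¹¹ F.
C = (1/C₁ + 1/C₂)⁻¹ = 4.13×10⁻¹² F.

4.13 pF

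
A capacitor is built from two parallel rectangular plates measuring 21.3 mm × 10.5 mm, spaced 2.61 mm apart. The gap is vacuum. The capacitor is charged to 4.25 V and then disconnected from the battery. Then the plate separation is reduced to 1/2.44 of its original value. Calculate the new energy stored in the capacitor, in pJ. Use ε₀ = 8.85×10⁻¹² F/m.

A = 21.3 × 10.5 mm² = 2.24×10⁻⁴ m².
Initially C₁ = ε₀A/d = 8.85×10⁻¹² × 2.24×10⁻⁴ / 2.61×10⁻³ = 7.58×10⁻¹³ F.
U₁ = 6.85×10⁻¹² J.
Isolated ⇒ Q is held fixed. C₂ = 2.44 C₁ and U = Q²/(2C), so U₂/U₁ = C₁/C₂ = 0.410.
U₂ = 0.410 × 6.85×10⁻¹² = 2.81×10⁻¹² J.

2.81 pJ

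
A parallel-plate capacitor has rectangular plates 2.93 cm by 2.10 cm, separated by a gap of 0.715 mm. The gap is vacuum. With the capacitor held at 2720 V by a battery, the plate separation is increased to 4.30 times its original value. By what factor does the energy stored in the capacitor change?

Battery connected ⇒ V is held fixed.
C₂ = 0.233 C₁ and U = ½CV², so U₂/U₁ = C₂/C₁ = 0.233.

0.233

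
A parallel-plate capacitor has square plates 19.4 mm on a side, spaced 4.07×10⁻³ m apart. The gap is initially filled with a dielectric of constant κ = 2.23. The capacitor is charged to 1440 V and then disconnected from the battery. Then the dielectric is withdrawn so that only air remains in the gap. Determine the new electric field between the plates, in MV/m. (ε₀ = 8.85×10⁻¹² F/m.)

0.789 MV/m

A = (19.4 mm)² = 3.76×10⁻⁴ m².
Initially C₁ = κε₀A/d = 2.23 × 8.85×10⁻¹² × 3.76×10⁻⁴ / 4.07×10⁻³ = 1.82×10⁻¹² F.
E₁ = 3.54×10⁵ V/m.
Isolated ⇒ Q is held fixed. V₂ = Q/C₂ = V₁/0.448; E = V/d, so E₂/E₁ = (V₂/V₁)(d₁/d₂) = 2.23.
E₂ = 2.23 × 3.54×10⁵ = 7.89×10⁵ V/m.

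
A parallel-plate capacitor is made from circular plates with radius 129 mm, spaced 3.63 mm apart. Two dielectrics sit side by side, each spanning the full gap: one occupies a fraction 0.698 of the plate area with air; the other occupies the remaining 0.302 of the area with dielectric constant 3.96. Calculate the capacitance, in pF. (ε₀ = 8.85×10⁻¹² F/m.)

A = π(129 mm)² = 5.23×10⁻² m².
Side-by-side slabs ⇒ two capacitors in parallel, each spanning the full gap.
C₁ = κ₁ε₀A₁/d = 1.00 × 8.85×10⁻¹² × 3.65×10⁻² / 3.63×10⁻³ = 8.90×10⁻¹¹ F.
C₂ = κ₂ε₀A₂/d = 3.96 × 8.85×10⁻¹² × 1.58×10⁻² / 3.63×10⁻³ = 1.52×10⁻¹⁰ F.
C = C₁ + C₂ = 2.41×10⁻¹⁰ F.

241 pF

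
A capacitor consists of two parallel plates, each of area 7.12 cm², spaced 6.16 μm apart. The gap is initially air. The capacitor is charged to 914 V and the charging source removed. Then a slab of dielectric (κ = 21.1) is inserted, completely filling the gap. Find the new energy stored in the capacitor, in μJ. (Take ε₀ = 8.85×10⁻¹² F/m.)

A = 7.12 cm² = 7.12×10⁻⁴ m².
Initially C₁ = ε₀A/d = 8.85×10⁻¹² × 7.12×10⁻⁴ / 6.16×10⁻⁶ = 1.02×10⁻⁹ F.
U₁ = 4.27×10⁻⁴ J.
Isolated ⇒ Q is held fixed. C₂ = 21.1 C₁ and U = Q²/(2C), so U₂/U₁ = C₁/C₂ = 0.0474.
U₂ = 0.0474 × 4.27×10⁻⁴ = 2.02×10⁻⁵ J.

U ≈ 20.2 μJ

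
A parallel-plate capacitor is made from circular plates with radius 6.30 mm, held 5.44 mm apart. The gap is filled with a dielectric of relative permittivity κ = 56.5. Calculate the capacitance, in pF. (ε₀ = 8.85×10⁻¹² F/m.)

11.5 pF

A = π(6.30 mm)² = 1.25×10⁻⁴ m².
C = κε₀A/d = 56.5 × 8.85×10⁻¹² × 1.25×10⁻⁴ / 5.44×10⁻³ = 1.15×10⁻¹¹ F.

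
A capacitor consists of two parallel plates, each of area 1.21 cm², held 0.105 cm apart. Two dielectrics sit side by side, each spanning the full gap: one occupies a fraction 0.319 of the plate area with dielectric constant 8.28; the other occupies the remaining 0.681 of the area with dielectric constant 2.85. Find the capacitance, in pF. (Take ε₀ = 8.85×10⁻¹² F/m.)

A = 1.21 cm² = 1.21×10⁻⁴ m².
Side-by-side slabs ⇒ two capacitors in parallel, each spanning the full gap.
C₁ = κ₁ε₀A₁/d = 8.28 × 8.85×10⁻¹² × 3.86×10⁻⁵ / 1.05×10⁻³ = 2.69×10⁻¹² F.
C₂ = κ₂ε₀A₂/d = 2.85 × 8.85×10⁻¹² × 8.24×10⁻⁵ / 1.05×10⁻³ = 1.98×10⁻¹² F.
C = C₁ + C₂ = 4.67×10⁻¹² F.

4.67 pF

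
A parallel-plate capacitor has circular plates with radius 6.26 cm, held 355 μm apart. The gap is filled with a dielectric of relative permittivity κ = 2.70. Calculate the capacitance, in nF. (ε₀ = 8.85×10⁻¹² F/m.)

C ≈ 0.829 nF

A = π(6.26 cm)² = 1.23×10⁻² m².
C = κε₀A/d = 2.70 × 8.85×10⁻¹² × 1.23×10⁻² / 3.55×10⁻⁴ = 8.29×10⁻¹⁰ F.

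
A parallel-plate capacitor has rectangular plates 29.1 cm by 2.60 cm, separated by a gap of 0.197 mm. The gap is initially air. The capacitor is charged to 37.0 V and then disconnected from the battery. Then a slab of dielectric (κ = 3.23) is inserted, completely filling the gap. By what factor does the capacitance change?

C = κε₀A/d scales with κ, so C₂/C₁ = κ = 3.23.

3.23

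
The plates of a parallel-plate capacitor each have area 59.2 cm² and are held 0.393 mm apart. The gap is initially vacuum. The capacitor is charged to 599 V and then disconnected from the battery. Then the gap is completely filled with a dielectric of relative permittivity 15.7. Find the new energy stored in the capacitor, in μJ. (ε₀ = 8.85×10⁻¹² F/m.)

A = 59.2 cm² = 5.92×10⁻³ m².
Initially C₁ = ε₀A/d = 8.85×10⁻¹² × 5.92×10⁻³ / 3.93×10⁻⁴ = 1.33×10⁻¹⁰ F.
U₁ = 2.39×10⁻⁵ J.
Isolated ⇒ Q is held fixed. C₂ = 15.7 C₁ and U = Q²/(2C), so U₂/U₁ = C₁/C₂ = 0.0637.
U₂ = 0.0637 × 2.39×10⁻⁵ = 1.52×10⁻⁶ J.

U ≈ 1.52 μJ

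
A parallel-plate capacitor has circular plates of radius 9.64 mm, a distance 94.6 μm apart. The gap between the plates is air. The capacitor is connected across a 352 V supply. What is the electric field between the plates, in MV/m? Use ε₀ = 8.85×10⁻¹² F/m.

E = V/d = 352 / 9.46×10⁻⁵ = 3.72×10⁶ V/m.

3.72 MV/m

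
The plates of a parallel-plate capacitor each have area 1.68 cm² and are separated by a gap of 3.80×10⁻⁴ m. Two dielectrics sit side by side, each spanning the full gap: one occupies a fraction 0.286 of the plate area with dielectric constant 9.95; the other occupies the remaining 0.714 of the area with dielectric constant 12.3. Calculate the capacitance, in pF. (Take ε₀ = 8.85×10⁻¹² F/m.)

A = 1.68 cm² = 1.68×10⁻⁴ m².
Side-by-side slabs ⇒ two capacitors in parallel, each spanning the full gap.
C₁ = κ₁ε₀A₁/d = 9.95 × 8.85×10⁻¹² × 4.80×10⁻⁵ / 3.80×10⁻⁴ = 1.11×10⁻¹¹ F.
C₂ = κ₂ε₀A₂/d = 12.3 × 8.85×10⁻¹² × 1.20×10⁻⁴ / 3.80×10⁻⁴ = 3.44×10⁻¹¹ F.
C = C₁ + C₂ = 4.55×10⁻¹¹ F.

C ≈ 45.5 pF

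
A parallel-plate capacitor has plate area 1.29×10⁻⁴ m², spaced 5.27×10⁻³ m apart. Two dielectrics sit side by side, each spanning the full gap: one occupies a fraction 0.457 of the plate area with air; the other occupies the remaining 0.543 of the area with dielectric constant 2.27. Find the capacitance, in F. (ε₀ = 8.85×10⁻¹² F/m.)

C ≈ 3.66×10⁻¹³ F

Side-by-side slabs ⇒ two capacitors in parallel, each spanning the full gap.
C₁ = κ₁ε₀A₁/d = 1.00 × 8.85×10⁻¹² × 5.90×10⁻⁵ / 5.27×10⁻³ = 9.90×10⁻¹⁴ F.
C₂ = κ₂ε₀A₂/d = 2.27 × 8.85×10⁻¹² × 7.00×10⁻⁵ / 5.27×10⁻³ = 2.67×10⁻¹³ F.
C = C₁ + C₂ = 3.66×10⁻¹³ F.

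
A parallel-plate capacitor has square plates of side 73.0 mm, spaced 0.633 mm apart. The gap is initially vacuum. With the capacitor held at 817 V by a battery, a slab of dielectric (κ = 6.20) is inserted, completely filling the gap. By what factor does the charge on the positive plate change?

Q₂/Q₁ ≈ 6.20

Battery connected ⇒ V is held fixed.
C₂ = 6.20 C₁ and Q = CV, so Q₂/Q₁ = C₂/C₁ = 6.20.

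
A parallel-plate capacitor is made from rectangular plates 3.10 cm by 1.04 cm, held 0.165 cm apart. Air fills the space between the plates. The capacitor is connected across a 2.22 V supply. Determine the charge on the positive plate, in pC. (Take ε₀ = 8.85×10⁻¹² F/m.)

3.84 pC

A = 3.10 × 1.04 cm² = 3.22×10⁻⁴ m².
C = ε₀A/d = 8.85×10⁻¹² × 3.22×10⁻⁴ / 1.65×10⁻³ = 1.73×10⁻¹² F.
Q = CV = 1.73×10⁻¹² × 2.22 = 3.84×10⁻¹² C.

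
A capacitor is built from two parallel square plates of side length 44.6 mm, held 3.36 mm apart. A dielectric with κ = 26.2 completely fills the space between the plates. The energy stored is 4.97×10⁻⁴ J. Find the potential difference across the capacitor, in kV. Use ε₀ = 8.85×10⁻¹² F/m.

2.69 kV

A = (44.6 mm)² = 1.99×10⁻³ m².
C = κε₀A/d = 26.2 × 8.85×10⁻¹² × 1.99×10⁻³ / 3.36×10⁻³ = 1.37×10⁻¹⁰ F.
V = √(2U/C) = √(2 × 4.97×10⁻⁴ / 1.37×10⁻¹⁰) = 2.69×10³ V.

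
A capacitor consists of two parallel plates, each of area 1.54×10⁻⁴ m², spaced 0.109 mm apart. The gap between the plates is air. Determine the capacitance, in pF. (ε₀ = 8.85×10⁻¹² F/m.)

C = ε₀A/d = 8.85×10⁻¹² × 1.54×10⁻⁴ / 1.09×10⁻⁴ = 1.25×10⁻¹¹ F.

12.5 pF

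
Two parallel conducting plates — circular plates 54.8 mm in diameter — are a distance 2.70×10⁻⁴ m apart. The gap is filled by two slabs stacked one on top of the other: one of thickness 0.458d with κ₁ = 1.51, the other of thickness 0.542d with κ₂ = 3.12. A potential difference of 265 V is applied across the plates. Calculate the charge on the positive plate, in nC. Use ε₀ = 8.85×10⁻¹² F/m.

Q ≈ 42.9 nC

A = π(54.8/2 mm)² = 2.36×10⁻³ m².
Stacked slabs ⇒ two capacitors in series, each with the full plate area.
C₁ = κ₁ε₀A/d₁ = 1.51 × 8.85×10⁻¹² × 2.36×10⁻³ / 1.24×10⁻⁴ = 2.55×10⁻¹⁰ F.
C₂ = κ₂ε₀A/d₂ = 3.12 × 8.85×10⁻¹² × 2.36×10⁻³ / 1.46×10⁻⁴ = 4.45×10⁻¹⁰ F.
C = (1/C₁ + 1/C₂)⁻¹ = 1.62×10⁻¹⁰ F.
Q = CV = 1.62×10⁻¹⁰ × 265 = 4.29×10⁻⁸ C.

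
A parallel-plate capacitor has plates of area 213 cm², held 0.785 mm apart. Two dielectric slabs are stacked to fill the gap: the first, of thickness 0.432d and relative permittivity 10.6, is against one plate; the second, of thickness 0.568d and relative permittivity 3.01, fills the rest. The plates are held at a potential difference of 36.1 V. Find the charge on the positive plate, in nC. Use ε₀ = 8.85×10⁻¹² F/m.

A = 213 cm² = 2.13×10⁻² m².
Stacked slabs ⇒ two capacitors in series, each with the full plate area.
C₁ = κ₁ε₀A/d₁ = 10.6 × 8.85×10⁻¹² × 2.13×10⁻² / 3.39×10⁻⁴ = 5.89×10⁻⁹ F.
C₂ = κ₂ε₀A/d₂ = 3.01 × 8.85×10⁻¹² × 2.13×10⁻² / 4.46×10⁻⁴ = 1.27×10⁻⁹ F.
C = (1/C₁ + 1/C₂)⁻¹ = 1.05×10⁻⁹ F.
Q = CV = 1.05×10⁻⁹ × 36.1 = 3.78×10⁻⁸ C.

37.8 nC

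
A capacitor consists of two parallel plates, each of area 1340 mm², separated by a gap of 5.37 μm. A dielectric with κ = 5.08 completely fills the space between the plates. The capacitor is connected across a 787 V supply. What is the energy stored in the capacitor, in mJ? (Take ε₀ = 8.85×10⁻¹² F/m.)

3.47 mJ

A = 1340 mm² = 1.34×10⁻³ m².
C = κε₀A/d = 5.08 × 8.85×10⁻¹² × 1.34×10⁻³ / 5.37×10⁻⁶ = 1.12×10⁻⁸ F.
U = ½CV² = ½ × 1.12×10⁻⁸ × (787)² = 3.47×10⁻³ J.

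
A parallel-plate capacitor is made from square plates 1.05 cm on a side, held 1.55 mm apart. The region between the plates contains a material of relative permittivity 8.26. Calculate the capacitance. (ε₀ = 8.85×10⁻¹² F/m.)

A = (1.05 cm)² = 1.10×10⁻⁴ m².
C = κε₀A/d = 8.26 × 8.85×10⁻¹² × 1.10×10⁻⁴ / 1.55×10⁻³ = 5.20×10⁻¹² F.

C ≈ 5.20 pF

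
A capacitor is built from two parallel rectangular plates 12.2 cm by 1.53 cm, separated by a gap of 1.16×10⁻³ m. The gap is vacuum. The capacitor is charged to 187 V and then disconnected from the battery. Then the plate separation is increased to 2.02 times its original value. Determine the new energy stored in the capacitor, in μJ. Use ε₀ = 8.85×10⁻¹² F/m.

A = 12.2 × 1.53 cm² = 1.87×10⁻³ m².
Initially C₁ = ε₀A/d = 8.85×10⁻¹² × 1.87×10⁻³ / 1.16×10⁻³ = 1.42×10⁻¹¹ F.
U₁ = 2.49×10⁻⁷ J.
Isolated ⇒ Q is held fixed. C₂ = 0.495 C₁ and U = Q²/(2C), so U₂/U₁ = C₁/C₂ = 2.02.
U₂ = 2.02 × 2.49×10⁻⁷ = 5.03×10⁻⁷ J.

U ≈ 0.503 μJ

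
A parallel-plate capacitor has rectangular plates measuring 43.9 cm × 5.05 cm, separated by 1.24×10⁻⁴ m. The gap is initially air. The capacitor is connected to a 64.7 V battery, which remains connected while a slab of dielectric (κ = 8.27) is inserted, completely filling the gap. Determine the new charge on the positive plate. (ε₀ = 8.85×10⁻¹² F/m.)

A = 43.9 × 5.05 cm² = 2.22×10⁻² m².
Initially C₁ = ε₀A/d = 8.85×10⁻¹² × 2.22×10⁻² / 1.24×10⁻⁴ = 1.58×10⁻⁹ F.
Q₁ = 1.02×10⁻⁷ C.
Battery connected ⇒ V is held fixed. C₂ = 8.27 C₁ and Q = CV, so Q₂/Q₁ = C₂/C₁ = 8.27.
Q₂ = 8.27 × 1.02×10⁻⁷ = 8.47×10⁻⁷ C.

Q ≈ 0.847 μC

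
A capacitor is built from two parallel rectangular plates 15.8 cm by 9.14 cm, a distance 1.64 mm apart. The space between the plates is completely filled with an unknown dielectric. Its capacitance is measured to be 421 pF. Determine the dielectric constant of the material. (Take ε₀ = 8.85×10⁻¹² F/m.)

5.40

A = 15.8 × 9.14 cm² = 1.44×10⁻² m².
κ = Cd/(ε₀A) = 4.21×10⁻¹⁰ × 1.64×10⁻³ / (8.85×10⁻¹² × 1.44×10⁻²) = 5.40.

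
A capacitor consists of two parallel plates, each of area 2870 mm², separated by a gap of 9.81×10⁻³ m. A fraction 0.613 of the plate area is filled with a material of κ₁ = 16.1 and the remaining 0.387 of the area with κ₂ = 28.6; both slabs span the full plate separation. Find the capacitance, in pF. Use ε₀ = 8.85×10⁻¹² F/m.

A = 2870 mm² = 2.87×10⁻³ m².
Side-by-side slabs ⇒ two capacitors in parallel, each spanning the full gap.
C₁ = κ₁ε₀A₁/d = 16.1 × 8.85×10⁻¹² × 1.76×10⁻³ / 9.81×10⁻³ = 2.56×10⁻¹¹ F.
C₂ = κ₂ε₀A₂/d = 28.6 × 8.85×10⁻¹² × 1.11×10⁻³ / 9.81×10⁻³ = 2.87×10⁻¹¹ F.
C = C₁ + C₂ = 5.42×10⁻¹¹ F.

54.2 pF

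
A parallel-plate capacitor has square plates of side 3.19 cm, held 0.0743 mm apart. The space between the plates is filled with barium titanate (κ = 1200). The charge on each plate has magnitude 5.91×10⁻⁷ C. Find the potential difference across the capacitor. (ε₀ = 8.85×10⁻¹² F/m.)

4.06 V

A = (3.19 cm)² = 1.02×10⁻³ m².
C = κε₀A/d = 1200 × 8.85×10⁻¹² × 1.02×10⁻³ / 7.43×10⁻⁵ = 1.45×10⁻⁷ F.
V = Q/C = 5.91×10⁻⁷ / 1.45×10⁻⁷ = 4.06 V.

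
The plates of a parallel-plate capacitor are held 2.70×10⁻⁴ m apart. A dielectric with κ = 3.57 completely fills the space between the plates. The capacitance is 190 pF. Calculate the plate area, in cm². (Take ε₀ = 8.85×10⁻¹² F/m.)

A = Cd/(κε₀) = 1.90×10⁻¹⁰ × 2.70×10⁻⁴ / (3.57 × 8.85×10⁻¹²) = 1.62×10⁻³ m².

16.2 cm²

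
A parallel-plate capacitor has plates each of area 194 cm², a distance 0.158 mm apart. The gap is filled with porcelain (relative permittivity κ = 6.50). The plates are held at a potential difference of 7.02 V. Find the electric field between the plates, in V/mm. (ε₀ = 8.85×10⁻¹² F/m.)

44.4 V/mm

E = V/d = 7.02 / 1.58×10⁻⁴ = 4.44×10⁴ V/m.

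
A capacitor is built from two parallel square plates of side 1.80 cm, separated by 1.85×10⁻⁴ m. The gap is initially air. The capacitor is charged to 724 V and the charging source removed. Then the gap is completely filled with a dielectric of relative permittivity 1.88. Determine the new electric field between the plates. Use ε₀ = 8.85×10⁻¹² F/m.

A = (1.80 cm)² = 3.24×10⁻⁴ m².
Initially C₁ = ε₀A/d = 8.85×10⁻¹² × 3.24×10⁻⁴ / 1.85×10⁻⁴ = 1.55×10⁻¹¹ F.
E₁ = 3.91×10⁶ V/m.
Isolated ⇒ Q is held fixed. V₂ = Q/C₂ = V₁/1.88; E = V/d, so E₂/E₁ = (V₂/V₁)(d₁/d₂) = 0.532.
E₂ = 0.532 × 3.91×10⁶ = 2.08×10⁶ V/m.

2.08 MV/m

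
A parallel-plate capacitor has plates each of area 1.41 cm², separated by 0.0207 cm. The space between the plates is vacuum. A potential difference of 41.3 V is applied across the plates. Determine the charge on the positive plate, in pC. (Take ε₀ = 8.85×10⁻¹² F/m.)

Q ≈ 249 pC

A = 1.41 cm² = 1.41×10⁻⁴ m².
C = ε₀A/d = 8.85×10⁻¹² × 1.41×10⁻⁴ / 2.07×10⁻⁴ = 6.03×10⁻¹² F.
Q = CV = 6.03×10⁻¹² × 41.3 = 2.49×10⁻¹⁰ C.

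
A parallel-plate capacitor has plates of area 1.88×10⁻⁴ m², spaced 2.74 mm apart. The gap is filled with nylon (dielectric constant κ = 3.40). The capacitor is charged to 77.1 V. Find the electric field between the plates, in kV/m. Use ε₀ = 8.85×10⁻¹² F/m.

E = V/d = 77.1 / 2.74×10⁻³ = 2.81×10⁴ V/m.

28.1 kV/m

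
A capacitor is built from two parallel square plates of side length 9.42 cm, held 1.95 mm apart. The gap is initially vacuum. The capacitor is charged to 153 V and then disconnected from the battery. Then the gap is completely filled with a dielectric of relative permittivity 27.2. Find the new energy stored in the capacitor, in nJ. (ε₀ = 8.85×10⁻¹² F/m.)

A = (9.42 cm)² = 8.87×10⁻³ m².
Initially C₁ = ε₀A/d = 8.85×10⁻¹² × 8.87×10⁻³ / 1.95×10⁻³ = 4.03×10⁻¹¹ F.
U₁ = 4.71×10⁻⁷ J.
Isolated ⇒ Q is held fixed. C₂ = 27.2 C₁ and U = Q²/(2C), so U₂/U₁ = C₁/C₂ = 0.0368.
U₂ = 0.0368 × 4.71×10⁻⁷ = 1.73×10⁻⁸ J.

U ≈ 17.3 nJ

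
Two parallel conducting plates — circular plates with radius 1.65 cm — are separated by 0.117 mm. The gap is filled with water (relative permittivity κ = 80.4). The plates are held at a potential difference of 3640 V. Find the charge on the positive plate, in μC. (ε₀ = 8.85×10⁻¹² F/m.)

Q ≈ 18.9 μC

A = π(1.65 cm)² = 8.55×10⁻⁴ m².
C = κε₀A/d = 80.4 × 8.85×10⁻¹² × 8.55×10⁻⁴ / 1.17×10⁻⁴ = 5.20×10⁻⁹ F.
Q = CV = 5.20×10⁻⁹ × 3640 = 1.89×10⁻⁵ C.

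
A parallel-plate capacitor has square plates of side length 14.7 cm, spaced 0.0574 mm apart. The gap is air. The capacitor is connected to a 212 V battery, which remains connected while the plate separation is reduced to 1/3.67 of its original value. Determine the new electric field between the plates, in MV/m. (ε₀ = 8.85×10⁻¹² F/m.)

13.6 MV/m

A = (14.7 cm)² = 2.16×10⁻² m².
Initially C₁ = ε₀A/d = 8.85×10⁻¹² × 2.16×10⁻² / 5.74×10⁻⁵ = 3.33×10⁻⁹ F.
E₁ = 3.69×10⁶ V/m.
Battery connected ⇒ V is held fixed. E = V/d, so E₂/E₁ = d₁/d₂ = 3.67.
E₂ = 3.67 × 3.69×10⁶ = 1.36×10⁷ V/m.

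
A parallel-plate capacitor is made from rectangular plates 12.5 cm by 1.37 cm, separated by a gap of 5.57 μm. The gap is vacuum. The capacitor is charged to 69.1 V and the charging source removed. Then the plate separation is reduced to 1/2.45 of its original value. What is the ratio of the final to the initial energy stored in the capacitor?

U₂/U₁ ≈ 0.408

Isolated ⇒ Q is held fixed.
C₂ = 2.45 C₁ and U = Q²/(2C), so U₂/U₁ = C₁/C₂ = 0.408.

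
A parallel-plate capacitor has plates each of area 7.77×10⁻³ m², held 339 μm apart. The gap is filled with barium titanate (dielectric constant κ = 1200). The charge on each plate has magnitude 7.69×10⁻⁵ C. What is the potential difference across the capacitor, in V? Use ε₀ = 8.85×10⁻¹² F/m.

C = κε₀A/d = 1200 × 8.85×10⁻¹² × 7.77×10⁻³ / 3.39×10⁻⁴ = 2.43×10⁻⁷ F.
V = Q/C = 7.69×10⁻⁵ / 2.43×10⁻⁷ = 3.16×10² V.

V ≈ 316 V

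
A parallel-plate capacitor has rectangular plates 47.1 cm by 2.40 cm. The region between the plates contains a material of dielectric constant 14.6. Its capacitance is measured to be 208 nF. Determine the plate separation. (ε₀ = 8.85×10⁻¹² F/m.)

d ≈ 7.02 μm

A = 47.1 × 2.40 cm² = 1.13×10⁻² m².
d = κε₀A/C = 14.6 × 8.85×10⁻¹² × 1.13×10⁻² / 2.08×10⁻⁷ = 7.02×10⁻⁶ m.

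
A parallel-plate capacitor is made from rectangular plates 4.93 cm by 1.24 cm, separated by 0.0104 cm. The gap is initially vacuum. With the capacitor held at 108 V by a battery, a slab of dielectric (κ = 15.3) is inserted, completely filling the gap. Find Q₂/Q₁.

Battery connected ⇒ V is held fixed.
C₂ = 15.3 C₁ and Q = CV, so Q₂/Q₁ = C₂/C₁ = 15.3.

Q₂/Q₁ ≈ 15.3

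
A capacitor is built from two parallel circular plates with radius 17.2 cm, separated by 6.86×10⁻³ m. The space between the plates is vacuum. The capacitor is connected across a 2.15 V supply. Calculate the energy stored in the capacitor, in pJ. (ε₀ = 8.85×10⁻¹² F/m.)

277 pJ

A = π(17.2 cm)² = 9.29×10⁻² m².
C = ε₀A/d = 8.85×10⁻¹² × 9.29×10⁻² / 6.86×10⁻³ = 1.20×10⁻¹⁰ F.
U = ½CV² = ½ × 1.20×10⁻¹⁰ × (2.15)² = 2.77×10⁻¹⁰ J.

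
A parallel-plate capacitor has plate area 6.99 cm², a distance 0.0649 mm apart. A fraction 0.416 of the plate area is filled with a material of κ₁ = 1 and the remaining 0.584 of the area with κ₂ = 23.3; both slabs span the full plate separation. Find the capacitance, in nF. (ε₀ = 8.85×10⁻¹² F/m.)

1.34 nF

A = 6.99 cm² = 6.99×10⁻⁴ m².
Side-by-side slabs ⇒ two capacitors in parallel, each spanning the full gap.
C₁ = κ₁ε₀A₁/d = 1.00 × 8.85×10⁻¹² × 2.91×10⁻⁴ / 6.49×10⁻⁵ = 3.97×10⁻¹¹ F.
C₂ = κ₂ε₀A₂/d = 23.3 × 8.85×10⁻¹² × 4.08×10⁻⁴ / 6.49×10⁻⁵ = 1.30×10⁻⁹ F.
C = C₁ + C₂ = 1.34×10⁻⁹ F.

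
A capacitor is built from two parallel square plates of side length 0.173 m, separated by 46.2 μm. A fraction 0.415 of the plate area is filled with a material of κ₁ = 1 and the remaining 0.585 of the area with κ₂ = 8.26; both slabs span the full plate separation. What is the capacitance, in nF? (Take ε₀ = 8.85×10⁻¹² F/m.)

A = (0.173 m)² = 2.99×10⁻² m².
Side-by-side slabs ⇒ two capacitors in parallel, each spanning the full gap.
C₁ = κ₁ε₀A₁/d = 1.00 × 8.85×10⁻¹² × 1.24×10⁻² / 4.62×10⁻⁵ = 2.38×10⁻⁹ F.
C₂ = κ₂ε₀A₂/d = 8.26 × 8.85×10⁻¹² × 1.75×10⁻² / 4.62×10⁻⁵ = 2.77×10⁻⁸ F.
C = C₁ + C₂ = 3.01×10⁻⁸ F.

30.1 nF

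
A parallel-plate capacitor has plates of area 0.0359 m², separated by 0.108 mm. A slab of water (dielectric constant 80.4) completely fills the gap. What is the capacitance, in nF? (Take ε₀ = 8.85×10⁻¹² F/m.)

237 nF

C = κε₀A/d = 80.4 × 8.85×10⁻¹² × 3.59×10⁻² / 1.08×10⁻⁴ = 2.37×10⁻⁷ F.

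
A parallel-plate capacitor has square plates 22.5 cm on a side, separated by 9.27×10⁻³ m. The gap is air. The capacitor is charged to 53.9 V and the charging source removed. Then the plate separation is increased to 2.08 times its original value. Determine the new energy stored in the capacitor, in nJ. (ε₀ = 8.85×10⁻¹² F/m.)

A = (22.5 cm)² = 5.06×10⁻² m².
Initially C₁ = ε₀A/d = 8.85×10⁻¹² × 5.06×10⁻² / 9.27×10⁻³ = 4.83×10⁻¹¹ F.
U₁ = 7.02×10⁻⁸ J.
Isolated ⇒ Q is held fixed. C₂ = 0.481 C₁ and U = Q²/(2C), so U₂/U₁ = C₁/C₂ = 2.08.
U₂ = 2.08 × 7.02×10⁻⁸ = 1.46×10⁻⁷ J.

146 nJ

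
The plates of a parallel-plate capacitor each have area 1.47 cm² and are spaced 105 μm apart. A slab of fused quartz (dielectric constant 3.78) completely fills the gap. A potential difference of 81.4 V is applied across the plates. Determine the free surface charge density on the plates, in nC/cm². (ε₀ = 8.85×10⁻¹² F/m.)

A = 1.47 cm² = 1.47×10⁻⁴ m².
C = κε₀A/d = 3.78 × 8.85×10⁻¹² × 1.47×10⁻⁴ / 1.05×10⁻⁴ = 4.68×10⁻¹¹ F.
σ = Q/A = CV/A = 4.68×10⁻¹¹ × 81.4 / 1.47×10⁻⁴ = 2.59×10⁻⁵ C/m².

σ ≈ 2.59 nC/cm²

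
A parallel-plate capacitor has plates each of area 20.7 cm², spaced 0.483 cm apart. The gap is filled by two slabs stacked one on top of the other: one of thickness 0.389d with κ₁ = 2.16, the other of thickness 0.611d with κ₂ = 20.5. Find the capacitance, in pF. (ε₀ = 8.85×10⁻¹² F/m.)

A = 20.7 cm² = 2.07×10⁻³ m².
Stacked slabs ⇒ two capacitors in series, each with the full plate area.
C₁ = κ₁ε₀A/d₁ = 2.16 × 8.85×10⁻¹² × 2.07×10⁻³ / 1.88×10⁻³ = 2.11×10⁻¹¹ F.
C₂ = κ₂ε₀A/d₂ = 20.5 × 8.85×10⁻¹² × 2.07×10⁻³ / 2.95×10⁻³ = 1.27×10⁻¹⁰ F.
C = (1/C₁ + 1/C₂)⁻¹ = 1.81×10⁻¹¹ F.

C ≈ 18.1 pF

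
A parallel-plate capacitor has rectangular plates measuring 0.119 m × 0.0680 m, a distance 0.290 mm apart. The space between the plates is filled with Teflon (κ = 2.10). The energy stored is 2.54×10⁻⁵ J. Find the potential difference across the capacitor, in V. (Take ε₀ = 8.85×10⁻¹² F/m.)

A = 0.119 × 0.0680 m² = 8.09×10⁻³ m².
C = κε₀A/d = 2.10 × 8.85×10⁻¹² × 8.09×10⁻³ / 2.90×10⁻⁴ = 5.19×10⁻¹⁰ F.
V = √(2U/C) = √(2 × 2.54×10⁻⁵ / 5.19×10⁻¹⁰) = 3.13×10² V.

V ≈ 313 V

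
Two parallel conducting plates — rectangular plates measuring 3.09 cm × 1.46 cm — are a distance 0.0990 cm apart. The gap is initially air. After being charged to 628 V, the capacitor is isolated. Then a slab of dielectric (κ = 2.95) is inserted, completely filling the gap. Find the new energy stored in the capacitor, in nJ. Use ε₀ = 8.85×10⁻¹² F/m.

270 nJ

A = 3.09 × 1.46 cm² = 4.51×10⁻⁴ m².
Initially C₁ = ε₀A/d = 8.85×10⁻¹² × 4.51×10⁻⁴ / 9.90×10⁻⁴ = 4.03×10⁻¹² F.
U₁ = 7.95×10⁻⁷ J.
Isolated ⇒ Q is held fixed. C₂ = 2.95 C₁ and U = Q²/(2C), so U₂/U₁ = C₁/C₂ = 0.339.
U₂ = 0.339 × 7.95×10⁻⁷ = 2.70×10⁻⁷ J.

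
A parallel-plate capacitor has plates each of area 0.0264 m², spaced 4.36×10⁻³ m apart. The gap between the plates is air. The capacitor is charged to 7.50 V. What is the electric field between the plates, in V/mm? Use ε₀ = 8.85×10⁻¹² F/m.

E = V/d = 7.50 / 4.36×10⁻³ = 1.72×10³ V/m.

1.72 V/mm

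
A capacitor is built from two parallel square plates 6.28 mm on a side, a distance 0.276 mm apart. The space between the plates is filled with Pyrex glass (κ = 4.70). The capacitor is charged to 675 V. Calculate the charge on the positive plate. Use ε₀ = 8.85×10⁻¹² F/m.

Q ≈ 4.01 nC

A = (6.28 mm)² = 3.94×10⁻⁵ m².
C = κε₀A/d = 4.70 × 8.85×10⁻¹² × 3.94×10⁻⁵ / 2.76×10⁻⁴ = 5.94×10⁻¹² F.
Q = CV = 5.94×10⁻¹² × 675 = 4.01×10⁻⁹ C.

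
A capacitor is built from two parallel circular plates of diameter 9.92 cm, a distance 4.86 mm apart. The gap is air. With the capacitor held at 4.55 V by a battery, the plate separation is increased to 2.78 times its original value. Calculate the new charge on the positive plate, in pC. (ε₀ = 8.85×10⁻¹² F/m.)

Q ≈ 23.0 pC

A = π(9.92/2 cm)² = 7.73×10⁻³ m².
Initially C₁ = ε₀A/d = 8.85×10⁻¹² × 7.73×10⁻³ / 4.86×10⁻³ = 1.41×10⁻¹¹ F.
Q₁ = 6.40×10⁻¹¹ C.
Battery connected ⇒ V is held fixed. C₂ = 0.360 C₁ and Q = CV, so Q₂/Q₁ = C₂/C₁ = 0.360.
Q₂ = 0.360 × 6.40×10⁻¹¹ = 2.30×10⁻¹¹ C.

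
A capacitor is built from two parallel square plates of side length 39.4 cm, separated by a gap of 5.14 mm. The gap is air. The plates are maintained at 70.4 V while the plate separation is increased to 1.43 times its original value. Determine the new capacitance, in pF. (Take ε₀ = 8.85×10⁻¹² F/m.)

187 pF

A = (39.4 cm)² = 0.155 m².
Initially C₁ = ε₀A/d = 8.85×10⁻¹² × 0.155 / 5.14×10⁻³ = 2.67×10⁻¹⁰ F.
C = ε₀A/d scales as 1/d, so C₂/C₁ = d₁/d₂ = 1/1.43 = 0.699.
C₂ = 0.699 × 2.67×10⁻¹⁰ = 1.87×10⁻¹⁰ F.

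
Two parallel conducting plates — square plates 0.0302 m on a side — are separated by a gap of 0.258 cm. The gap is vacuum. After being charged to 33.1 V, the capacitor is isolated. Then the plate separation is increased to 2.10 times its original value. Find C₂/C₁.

0.476

C = ε₀A/d scales as 1/d, so C₂/C₁ = d₁/d₂ = 1/2.10 = 0.476.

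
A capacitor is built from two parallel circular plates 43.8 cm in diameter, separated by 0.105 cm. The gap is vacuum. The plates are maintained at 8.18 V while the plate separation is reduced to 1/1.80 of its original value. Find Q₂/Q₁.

1.80

Battery connected ⇒ V is held fixed.
C₂ = 1.80 C₁ and Q = CV, so Q₂/Q₁ = C₂/C₁ = 1.80.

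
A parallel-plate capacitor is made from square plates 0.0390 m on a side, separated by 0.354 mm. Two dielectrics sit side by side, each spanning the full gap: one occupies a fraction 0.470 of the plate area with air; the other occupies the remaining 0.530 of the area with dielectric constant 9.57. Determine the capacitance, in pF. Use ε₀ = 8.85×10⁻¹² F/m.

211 pF

A = (0.0390 m)² = 1.52×10⁻³ m².
Side-by-side slabs ⇒ two capacitors in parallel, each spanning the full gap.
C₁ = κ₁ε₀A₁/d = 1.00 × 8.85×10⁻¹² × 7.15×10⁻⁴ / 3.54×10⁻⁴ = 1.79×10⁻¹¹ F.
C₂ = κ₂ε₀A₂/d = 9.57 × 8.85×10⁻¹² × 8.06×10⁻⁴ / 3.54×10⁻⁴ = 1.93×10⁻¹⁰ F.
C = C₁ + C₂ = 2.11×10⁻¹⁰ F.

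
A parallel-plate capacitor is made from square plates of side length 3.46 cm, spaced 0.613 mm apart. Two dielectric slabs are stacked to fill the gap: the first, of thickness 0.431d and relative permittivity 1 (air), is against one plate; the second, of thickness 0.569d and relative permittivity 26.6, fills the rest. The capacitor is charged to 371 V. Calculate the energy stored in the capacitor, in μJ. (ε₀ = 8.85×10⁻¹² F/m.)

A = (3.46 cm)² = 1.20×10⁻³ m².
Stacked slabs ⇒ two capacitors in series, each with the full plate area.
C₁ = κ₁ε₀A/d₁ = 1.00 × 8.85×10⁻¹² × 1.20×10⁻³ / 2.64×10⁻⁴ = 4.01×10⁻¹¹ F.
C₂ = κ₂ε₀A/d₂ = 26.6 × 8.85×10⁻¹² × 1.20×10⁻³ / 3.49×10⁻⁴ = 8.08×10⁻¹⁰ F.
C = (1/C₁ + 1/C₂)⁻¹ = 3.82×10⁻¹¹ F.
U = ½CV² = ½ × 3.82×10⁻¹¹ × (371)² = 2.63×10⁻⁶ J.

U ≈ 2.63 μJ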